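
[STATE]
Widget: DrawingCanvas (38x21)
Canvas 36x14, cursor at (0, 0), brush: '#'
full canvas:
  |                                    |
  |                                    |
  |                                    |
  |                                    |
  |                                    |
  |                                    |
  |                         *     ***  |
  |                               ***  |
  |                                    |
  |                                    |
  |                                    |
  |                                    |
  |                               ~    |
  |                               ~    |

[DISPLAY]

+                                     
                                      
                                      
                                      
                                      
                                      
                         *     ***    
                               ***    
                                      
                                      
                                      
                                      
                               ~      
                               ~      
                                      
                                      
                                      
                                      
                                      
                                      
                                      


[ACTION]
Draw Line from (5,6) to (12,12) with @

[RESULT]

+                                     
                                      
                                      
                                      
                                      
      @                               
       @                 *     ***    
        @                      ***    
         @                            
         @                            
          @                           
           @                          
            @                  ~      
                               ~      
                                      
                                      
                                      
                                      
                                      
                                      
                                      


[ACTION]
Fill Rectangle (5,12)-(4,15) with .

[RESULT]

+                                     
                                      
                                      
                                      
            ....                      
      @     ....                      
       @                 *     ***    
        @                      ***    
         @                            
         @                            
          @                           
           @                          
            @                  ~      
                               ~      
                                      
                                      
                                      
                                      
                                      
                                      
                                      


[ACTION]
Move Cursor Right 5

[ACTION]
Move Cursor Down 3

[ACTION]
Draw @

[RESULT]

                                      
                                      
                                      
     @                                
            ....                      
      @     ....                      
       @                 *     ***    
        @                      ***    
         @                            
         @                            
          @                           
           @                          
            @                  ~      
                               ~      
                                      
                                      
                                      
                                      
                                      
                                      
                                      


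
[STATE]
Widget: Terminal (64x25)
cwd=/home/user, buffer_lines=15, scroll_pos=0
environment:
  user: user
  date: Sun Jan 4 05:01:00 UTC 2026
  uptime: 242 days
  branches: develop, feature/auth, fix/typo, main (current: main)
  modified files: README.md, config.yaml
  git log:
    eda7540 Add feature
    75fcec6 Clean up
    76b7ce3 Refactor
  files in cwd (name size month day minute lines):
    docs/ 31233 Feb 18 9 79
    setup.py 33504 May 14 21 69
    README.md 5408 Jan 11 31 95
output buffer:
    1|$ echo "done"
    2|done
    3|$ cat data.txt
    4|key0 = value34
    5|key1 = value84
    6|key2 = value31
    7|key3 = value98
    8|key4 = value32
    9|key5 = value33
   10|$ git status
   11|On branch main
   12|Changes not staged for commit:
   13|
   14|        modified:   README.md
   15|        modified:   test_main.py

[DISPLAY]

$ echo "done"                                                   
done                                                            
$ cat data.txt                                                  
key0 = value34                                                  
key1 = value84                                                  
key2 = value31                                                  
key3 = value98                                                  
key4 = value32                                                  
key5 = value33                                                  
$ git status                                                    
On branch main                                                  
Changes not staged for commit:                                  
                                                                
        modified:   README.md                                   
        modified:   test_main.py                                
$ █                                                             
                                                                
                                                                
                                                                
                                                                
                                                                
                                                                
                                                                
                                                                
                                                                


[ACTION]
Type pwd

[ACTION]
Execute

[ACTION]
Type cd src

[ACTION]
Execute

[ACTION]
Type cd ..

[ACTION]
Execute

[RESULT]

$ echo "done"                                                   
done                                                            
$ cat data.txt                                                  
key0 = value34                                                  
key1 = value84                                                  
key2 = value31                                                  
key3 = value98                                                  
key4 = value32                                                  
key5 = value33                                                  
$ git status                                                    
On branch main                                                  
Changes not staged for commit:                                  
                                                                
        modified:   README.md                                   
        modified:   test_main.py                                
$ pwd                                                           
/home/user                                                      
$ cd src                                                        
                                                                
$ cd ..                                                         
                                                                
$ █                                                             
                                                                
                                                                
                                                                


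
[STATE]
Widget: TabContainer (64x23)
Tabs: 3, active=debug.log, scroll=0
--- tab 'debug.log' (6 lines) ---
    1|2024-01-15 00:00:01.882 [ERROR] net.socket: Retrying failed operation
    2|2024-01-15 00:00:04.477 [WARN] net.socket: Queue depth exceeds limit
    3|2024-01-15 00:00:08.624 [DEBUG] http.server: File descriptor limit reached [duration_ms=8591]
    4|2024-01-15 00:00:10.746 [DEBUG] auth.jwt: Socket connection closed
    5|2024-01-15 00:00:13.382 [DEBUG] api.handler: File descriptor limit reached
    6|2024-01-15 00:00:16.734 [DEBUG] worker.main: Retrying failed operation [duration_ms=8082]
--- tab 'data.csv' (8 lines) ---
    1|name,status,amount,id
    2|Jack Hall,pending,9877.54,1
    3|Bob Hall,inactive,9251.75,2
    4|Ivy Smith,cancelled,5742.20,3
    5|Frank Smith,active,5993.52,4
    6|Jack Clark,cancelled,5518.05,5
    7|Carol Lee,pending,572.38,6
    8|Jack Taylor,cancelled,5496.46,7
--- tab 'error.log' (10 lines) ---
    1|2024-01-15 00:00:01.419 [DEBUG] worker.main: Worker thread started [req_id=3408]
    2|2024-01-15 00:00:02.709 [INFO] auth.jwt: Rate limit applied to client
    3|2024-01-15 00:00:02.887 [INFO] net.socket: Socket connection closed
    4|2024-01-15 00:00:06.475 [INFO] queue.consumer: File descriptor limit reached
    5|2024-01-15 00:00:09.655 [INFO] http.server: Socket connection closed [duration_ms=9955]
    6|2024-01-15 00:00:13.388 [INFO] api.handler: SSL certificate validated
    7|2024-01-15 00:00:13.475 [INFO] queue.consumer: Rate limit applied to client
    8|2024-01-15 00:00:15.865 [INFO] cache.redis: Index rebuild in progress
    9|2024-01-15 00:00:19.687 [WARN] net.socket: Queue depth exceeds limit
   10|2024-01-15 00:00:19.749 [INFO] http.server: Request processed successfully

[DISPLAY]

[debug.log]│ data.csv │ error.log                               
────────────────────────────────────────────────────────────────
2024-01-15 00:00:01.882 [ERROR] net.socket: Retrying failed oper
2024-01-15 00:00:04.477 [WARN] net.socket: Queue depth exceeds l
2024-01-15 00:00:08.624 [DEBUG] http.server: File descriptor lim
2024-01-15 00:00:10.746 [DEBUG] auth.jwt: Socket connection clos
2024-01-15 00:00:13.382 [DEBUG] api.handler: File descriptor lim
2024-01-15 00:00:16.734 [DEBUG] worker.main: Retrying failed ope
                                                                
                                                                
                                                                
                                                                
                                                                
                                                                
                                                                
                                                                
                                                                
                                                                
                                                                
                                                                
                                                                
                                                                
                                                                


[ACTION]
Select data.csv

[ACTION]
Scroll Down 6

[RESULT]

 debug.log │[data.csv]│ error.log                               
────────────────────────────────────────────────────────────────
Carol Lee,pending,572.38,6                                      
Jack Taylor,cancelled,5496.46,7                                 
                                                                
                                                                
                                                                
                                                                
                                                                
                                                                
                                                                
                                                                
                                                                
                                                                
                                                                
                                                                
                                                                
                                                                
                                                                
                                                                
                                                                
                                                                
                                                                


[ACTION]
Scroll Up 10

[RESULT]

 debug.log │[data.csv]│ error.log                               
────────────────────────────────────────────────────────────────
name,status,amount,id                                           
Jack Hall,pending,9877.54,1                                     
Bob Hall,inactive,9251.75,2                                     
Ivy Smith,cancelled,5742.20,3                                   
Frank Smith,active,5993.52,4                                    
Jack Clark,cancelled,5518.05,5                                  
Carol Lee,pending,572.38,6                                      
Jack Taylor,cancelled,5496.46,7                                 
                                                                
                                                                
                                                                
                                                                
                                                                
                                                                
                                                                
                                                                
                                                                
                                                                
                                                                
                                                                
                                                                


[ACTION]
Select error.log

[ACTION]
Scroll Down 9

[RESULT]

 debug.log │ data.csv │[error.log]                              
────────────────────────────────────────────────────────────────
2024-01-15 00:00:19.749 [INFO] http.server: Request processed su
                                                                
                                                                
                                                                
                                                                
                                                                
                                                                
                                                                
                                                                
                                                                
                                                                
                                                                
                                                                
                                                                
                                                                
                                                                
                                                                
                                                                
                                                                
                                                                
                                                                


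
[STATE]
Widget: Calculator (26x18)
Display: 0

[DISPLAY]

                         0
┌───┬───┬───┬───┐         
│ 7 │ 8 │ 9 │ ÷ │         
├───┼───┼───┼───┤         
│ 4 │ 5 │ 6 │ × │         
├───┼───┼───┼───┤         
│ 1 │ 2 │ 3 │ - │         
├───┼───┼───┼───┤         
│ 0 │ . │ = │ + │         
├───┼───┼───┼───┤         
│ C │ MC│ MR│ M+│         
└───┴───┴───┴───┘         
                          
                          
                          
                          
                          
                          


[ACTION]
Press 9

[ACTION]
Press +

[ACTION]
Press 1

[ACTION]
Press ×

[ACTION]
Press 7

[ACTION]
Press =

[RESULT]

                        70
┌───┬───┬───┬───┐         
│ 7 │ 8 │ 9 │ ÷ │         
├───┼───┼───┼───┤         
│ 4 │ 5 │ 6 │ × │         
├───┼───┼───┼───┤         
│ 1 │ 2 │ 3 │ - │         
├───┼───┼───┼───┤         
│ 0 │ . │ = │ + │         
├───┼───┼───┼───┤         
│ C │ MC│ MR│ M+│         
└───┴───┴───┴───┘         
                          
                          
                          
                          
                          
                          


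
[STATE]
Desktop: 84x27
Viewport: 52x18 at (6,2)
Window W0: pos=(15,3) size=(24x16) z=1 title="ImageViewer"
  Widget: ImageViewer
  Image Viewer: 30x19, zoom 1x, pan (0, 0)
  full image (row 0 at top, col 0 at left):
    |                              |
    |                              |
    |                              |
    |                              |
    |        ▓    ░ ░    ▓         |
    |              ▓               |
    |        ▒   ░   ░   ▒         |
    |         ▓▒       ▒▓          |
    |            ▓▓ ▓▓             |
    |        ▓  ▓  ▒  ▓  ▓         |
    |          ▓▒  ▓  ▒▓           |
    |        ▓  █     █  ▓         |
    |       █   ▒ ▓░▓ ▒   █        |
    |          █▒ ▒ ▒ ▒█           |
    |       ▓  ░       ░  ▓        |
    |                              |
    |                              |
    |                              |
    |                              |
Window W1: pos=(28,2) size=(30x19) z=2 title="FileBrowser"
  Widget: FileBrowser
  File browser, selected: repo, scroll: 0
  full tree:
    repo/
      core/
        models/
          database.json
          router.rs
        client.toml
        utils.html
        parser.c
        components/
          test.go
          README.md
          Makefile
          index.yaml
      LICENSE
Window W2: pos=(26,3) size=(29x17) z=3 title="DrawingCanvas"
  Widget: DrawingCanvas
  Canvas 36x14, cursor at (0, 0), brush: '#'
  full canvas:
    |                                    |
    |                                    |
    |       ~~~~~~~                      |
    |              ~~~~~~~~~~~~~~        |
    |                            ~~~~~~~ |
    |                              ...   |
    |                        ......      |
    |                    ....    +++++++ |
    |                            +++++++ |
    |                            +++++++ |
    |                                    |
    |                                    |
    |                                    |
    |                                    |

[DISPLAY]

                      ┏━━━━━━━━━━━━━━━━━━━━━━━━━━━━┓
         ┏━━━━━━━━━━┏━━━━━━━━━━━━━━━━━━━━━━━━━━━┓  ┃
         ┃ ImageView┃ DrawingCanvas             ┃──┨
         ┠──────────┠───────────────────────────┨  ┃
         ┃          ┃+                          ┃  ┃
         ┃          ┃                           ┃  ┃
         ┃          ┃       ~~~~~~~             ┃  ┃
         ┃          ┃              ~~~~~~~~~~~~~┃  ┃
         ┃        ▓ ┃                           ┃  ┃
         ┃          ┃                           ┃  ┃
         ┃        ▒ ┃                        ...┃  ┃
         ┃         ▓┃                    ....   ┃  ┃
         ┃          ┃                           ┃  ┃
         ┃        ▓ ┃                           ┃  ┃
         ┃          ┃                           ┃  ┃
         ┃        ▓ ┃                           ┃  ┃
         ┗━━━━━━━━━━┃                           ┃  ┃
                    ┗━━━━━━━━━━━━━━━━━━━━━━━━━━━┛  ┃


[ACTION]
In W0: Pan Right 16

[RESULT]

                      ┏━━━━━━━━━━━━━━━━━━━━━━━━━━━━┓
         ┏━━━━━━━━━━┏━━━━━━━━━━━━━━━━━━━━━━━━━━━┓  ┃
         ┃ ImageView┃ DrawingCanvas             ┃──┨
         ┠──────────┠───────────────────────────┨  ┃
         ┃          ┃+                          ┃  ┃
         ┃          ┃                           ┃  ┃
         ┃          ┃       ~~~~~~~             ┃  ┃
         ┃          ┃              ~~~~~~~~~~~~~┃  ┃
         ┃    ▓     ┃                           ┃  ┃
         ┃          ┃                           ┃  ┃
         ┃░   ▒     ┃                        ...┃  ┃
         ┃  ▒▓      ┃                    ....   ┃  ┃
         ┃▓         ┃                           ┃  ┃
         ┃ ▓  ▓     ┃                           ┃  ┃
         ┃ ▒▓       ┃                           ┃  ┃
         ┃ █  ▓     ┃                           ┃  ┃
         ┗━━━━━━━━━━┃                           ┃  ┃
                    ┗━━━━━━━━━━━━━━━━━━━━━━━━━━━┛  ┃


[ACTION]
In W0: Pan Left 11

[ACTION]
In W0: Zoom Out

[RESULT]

                      ┏━━━━━━━━━━━━━━━━━━━━━━━━━━━━┓
         ┏━━━━━━━━━━┏━━━━━━━━━━━━━━━━━━━━━━━━━━━┓  ┃
         ┃ ImageView┃ DrawingCanvas             ┃──┨
         ┠──────────┠───────────────────────────┨  ┃
         ┃          ┃+                          ┃  ┃
         ┃          ┃                           ┃  ┃
         ┃          ┃       ~~~~~~~             ┃  ┃
         ┃          ┃              ~~~~~~~~~~~~~┃  ┃
         ┃   ▓    ░ ┃                           ┃  ┃
         ┃         ▓┃                           ┃  ┃
         ┃   ▒   ░  ┃                        ...┃  ┃
         ┃    ▓▒    ┃                    ....   ┃  ┃
         ┃       ▓▓ ┃                           ┃  ┃
         ┃   ▓  ▓  ▒┃                           ┃  ┃
         ┃     ▓▒  ▓┃                           ┃  ┃
         ┃   ▓  █   ┃                           ┃  ┃
         ┗━━━━━━━━━━┃                           ┃  ┃
                    ┗━━━━━━━━━━━━━━━━━━━━━━━━━━━┛  ┃


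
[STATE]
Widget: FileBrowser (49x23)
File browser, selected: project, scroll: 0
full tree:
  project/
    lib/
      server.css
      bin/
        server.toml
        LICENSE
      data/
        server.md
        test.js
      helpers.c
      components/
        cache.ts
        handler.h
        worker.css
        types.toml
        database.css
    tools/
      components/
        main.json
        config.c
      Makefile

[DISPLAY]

> [-] project/                                   
    [+] lib/                                     
    [+] tools/                                   
                                                 
                                                 
                                                 
                                                 
                                                 
                                                 
                                                 
                                                 
                                                 
                                                 
                                                 
                                                 
                                                 
                                                 
                                                 
                                                 
                                                 
                                                 
                                                 
                                                 


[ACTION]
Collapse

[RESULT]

> [+] project/                                   
                                                 
                                                 
                                                 
                                                 
                                                 
                                                 
                                                 
                                                 
                                                 
                                                 
                                                 
                                                 
                                                 
                                                 
                                                 
                                                 
                                                 
                                                 
                                                 
                                                 
                                                 
                                                 


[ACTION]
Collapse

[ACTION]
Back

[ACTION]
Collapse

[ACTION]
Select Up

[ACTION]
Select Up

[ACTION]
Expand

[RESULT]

> [-] project/                                   
    [+] lib/                                     
    [+] tools/                                   
                                                 
                                                 
                                                 
                                                 
                                                 
                                                 
                                                 
                                                 
                                                 
                                                 
                                                 
                                                 
                                                 
                                                 
                                                 
                                                 
                                                 
                                                 
                                                 
                                                 


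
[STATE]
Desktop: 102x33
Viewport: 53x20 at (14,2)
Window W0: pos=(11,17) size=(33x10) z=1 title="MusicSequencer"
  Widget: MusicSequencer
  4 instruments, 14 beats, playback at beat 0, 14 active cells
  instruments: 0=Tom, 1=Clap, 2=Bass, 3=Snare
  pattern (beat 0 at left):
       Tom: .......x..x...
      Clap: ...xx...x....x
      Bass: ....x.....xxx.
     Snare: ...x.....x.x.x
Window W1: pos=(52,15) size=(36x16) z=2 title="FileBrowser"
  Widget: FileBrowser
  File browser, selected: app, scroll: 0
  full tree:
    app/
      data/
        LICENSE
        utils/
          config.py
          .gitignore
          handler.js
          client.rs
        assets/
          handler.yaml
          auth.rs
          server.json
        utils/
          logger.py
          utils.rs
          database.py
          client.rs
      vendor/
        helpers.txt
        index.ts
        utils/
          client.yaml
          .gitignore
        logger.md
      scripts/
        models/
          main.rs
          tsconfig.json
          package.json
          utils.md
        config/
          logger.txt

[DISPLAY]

                                                     
                                                     
                                                     
                                                     
                                                     
                                                     
                                                     
                                                     
                                                     
                                                     
                                                     
                                                     
                                                     
                                      ┏━━━━━━━━━━━━━━
                                      ┃ FileBrowser  
━━━━━━━━━━━━━━━━━━━━━━━━━━━━━┓        ┠──────────────
usicSequencer                ┃        ┃> [-] app/    
─────────────────────────────┨        ┃    [+] data/ 
    ▼1234567890123           ┃        ┃    [+] vendor
 Tom·······█··█···           ┃        ┃    [+] script


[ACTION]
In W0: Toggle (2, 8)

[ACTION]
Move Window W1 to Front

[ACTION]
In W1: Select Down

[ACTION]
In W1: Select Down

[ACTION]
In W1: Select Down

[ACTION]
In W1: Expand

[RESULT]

                                                     
                                                     
                                                     
                                                     
                                                     
                                                     
                                                     
                                                     
                                                     
                                                     
                                                     
                                                     
                                                     
                                      ┏━━━━━━━━━━━━━━
                                      ┃ FileBrowser  
━━━━━━━━━━━━━━━━━━━━━━━━━━━━━┓        ┠──────────────
usicSequencer                ┃        ┃  [-] app/    
─────────────────────────────┨        ┃    [+] data/ 
    ▼1234567890123           ┃        ┃    [+] vendor
 Tom·······█··█···           ┃        ┃  > [-] script


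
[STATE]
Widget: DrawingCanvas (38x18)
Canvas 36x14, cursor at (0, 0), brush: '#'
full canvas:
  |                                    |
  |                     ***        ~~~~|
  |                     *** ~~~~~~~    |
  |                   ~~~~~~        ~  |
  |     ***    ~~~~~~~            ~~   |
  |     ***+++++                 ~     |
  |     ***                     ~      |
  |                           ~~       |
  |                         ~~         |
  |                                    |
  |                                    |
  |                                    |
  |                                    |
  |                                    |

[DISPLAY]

+                                     
                     ***        ~~~~  
                     *** ~~~~~~~      
                   ~~~~~~        ~    
     ***    ~~~~~~~            ~~     
     ***+++++                 ~       
     ***                     ~        
                           ~~         
                         ~~           
                                      
                                      
                                      
                                      
                                      
                                      
                                      
                                      
                                      


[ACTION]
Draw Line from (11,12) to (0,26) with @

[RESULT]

+                         @           
                     *** @      ~~~~  
                     **@@~~~~~~~      
                   ~~~@~~        ~    
     ***    ~~~~~~~  @         ~~     
     ***+++++       @         ~       
     ***          @@         ~        
                 @         ~~         
                @        ~~           
              @@                      
             @                        
            @                         
                                      
                                      
                                      
                                      
                                      
                                      


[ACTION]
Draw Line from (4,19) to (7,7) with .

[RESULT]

+                         @           
                     *** @      ~~~~  
                     **@@~~~~~~~      
                   ~~~@~~        ~    
     ***    ~~~~~... @         ~~     
     ***+++++....   @         ~       
     *** ....     @@         ~        
       ..        @         ~~         
                @        ~~           
              @@                      
             @                        
            @                         
                                      
                                      
                                      
                                      
                                      
                                      


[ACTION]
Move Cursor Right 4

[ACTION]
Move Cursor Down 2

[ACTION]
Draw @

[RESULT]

                          @           
                     *** @      ~~~~  
    @                **@@~~~~~~~      
                   ~~~@~~        ~    
     ***    ~~~~~... @         ~~     
     ***+++++....   @         ~       
     *** ....     @@         ~        
       ..        @         ~~         
                @        ~~           
              @@                      
             @                        
            @                         
                                      
                                      
                                      
                                      
                                      
                                      


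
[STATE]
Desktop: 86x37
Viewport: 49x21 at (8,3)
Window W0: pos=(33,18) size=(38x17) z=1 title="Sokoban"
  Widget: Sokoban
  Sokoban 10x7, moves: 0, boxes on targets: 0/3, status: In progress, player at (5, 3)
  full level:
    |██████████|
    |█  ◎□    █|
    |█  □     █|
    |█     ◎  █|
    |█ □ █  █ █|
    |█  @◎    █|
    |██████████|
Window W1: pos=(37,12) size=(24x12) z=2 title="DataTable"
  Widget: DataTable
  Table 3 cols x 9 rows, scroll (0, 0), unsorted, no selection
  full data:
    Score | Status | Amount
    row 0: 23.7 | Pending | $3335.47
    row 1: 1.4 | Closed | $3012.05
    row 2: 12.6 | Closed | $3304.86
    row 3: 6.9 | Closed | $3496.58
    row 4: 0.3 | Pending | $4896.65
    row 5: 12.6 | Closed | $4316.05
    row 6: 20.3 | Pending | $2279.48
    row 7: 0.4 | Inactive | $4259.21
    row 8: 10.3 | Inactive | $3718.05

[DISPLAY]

                                                 
                                                 
                                                 
                                                 
                                                 
                                                 
                                                 
                                                 
                                                 
                             ┏━━━━━━━━━━━━━━━━━━━
                             ┃ DataTable         
                             ┠───────────────────
                             ┃Score│Status  │Amou
                             ┃─────┼────────┼────
                             ┃23.7 │Pending │$333
                         ┏━━━┃1.4  │Closed  │$301
                         ┃ So┃12.6 │Closed  │$330
                         ┠───┃6.9  │Closed  │$349
                         ┃███┃0.3  │Pending │$489
                         ┃█  ┃12.6 │Closed  │$431
                         ┃█  ┗━━━━━━━━━━━━━━━━━━━


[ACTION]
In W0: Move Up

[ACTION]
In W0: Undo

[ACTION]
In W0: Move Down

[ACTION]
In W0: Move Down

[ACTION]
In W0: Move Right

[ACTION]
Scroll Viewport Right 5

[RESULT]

                                                 
                                                 
                                                 
                                                 
                                                 
                                                 
                                                 
                                                 
                                                 
                        ┏━━━━━━━━━━━━━━━━━━━━━━┓ 
                        ┃ DataTable            ┃ 
                        ┠──────────────────────┨ 
                        ┃Score│Status  │Amount ┃ 
                        ┃─────┼────────┼───────┃ 
                        ┃23.7 │Pending │$3335.4┃ 
                    ┏━━━┃1.4  │Closed  │$3012.0┃━
                    ┃ So┃12.6 │Closed  │$3304.8┃ 
                    ┠───┃6.9  │Closed  │$3496.5┃─
                    ┃███┃0.3  │Pending │$4896.6┃ 
                    ┃█  ┃12.6 │Closed  │$4316.0┃ 
                    ┃█  ┗━━━━━━━━━━━━━━━━━━━━━━┛ 


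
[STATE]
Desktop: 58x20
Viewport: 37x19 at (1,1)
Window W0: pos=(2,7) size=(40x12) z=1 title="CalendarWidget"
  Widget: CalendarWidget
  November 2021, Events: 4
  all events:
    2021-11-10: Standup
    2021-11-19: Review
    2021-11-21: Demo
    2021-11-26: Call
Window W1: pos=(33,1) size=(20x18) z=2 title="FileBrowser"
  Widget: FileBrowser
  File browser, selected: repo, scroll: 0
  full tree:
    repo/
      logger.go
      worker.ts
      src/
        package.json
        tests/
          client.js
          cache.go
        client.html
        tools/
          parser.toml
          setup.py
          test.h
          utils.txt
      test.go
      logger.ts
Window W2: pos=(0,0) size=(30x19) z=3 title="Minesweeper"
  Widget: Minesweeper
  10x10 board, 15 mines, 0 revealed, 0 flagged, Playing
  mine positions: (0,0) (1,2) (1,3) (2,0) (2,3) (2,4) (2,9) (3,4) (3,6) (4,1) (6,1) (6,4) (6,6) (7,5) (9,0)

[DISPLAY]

 Minesweeper                ┃   ┏━━━━
────────────────────────────┨   ┃ Fil
■■■■■■■■■■                  ┃   ┠────
■■■■■■■■■■                  ┃   ┃> [-
■■■■■■■■■■                  ┃   ┃    
■■■■■■■■■■                  ┃   ┃    
■■■■■■■■■■                  ┃━━━┃    
■■■■■■■■■■                  ┃   ┃    
■■■■■■■■■■                  ┃───┃    
■■■■■■■■■■                  ┃   ┃    
■■■■■■■■■■                  ┃   ┃    
■■■■■■■■■■                  ┃   ┃    
                            ┃   ┃    
                            ┃   ┃    
                            ┃   ┃    
                            ┃   ┃    
                            ┃   ┃    
━━━━━━━━━━━━━━━━━━━━━━━━━━━━┛━━━┗━━━━
                                     


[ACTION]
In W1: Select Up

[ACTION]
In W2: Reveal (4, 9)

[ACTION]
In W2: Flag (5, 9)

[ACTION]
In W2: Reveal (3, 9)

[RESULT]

 Minesweeper                ┃   ┏━━━━
────────────────────────────┨   ┃ Fil
■■■■■■■■■■                  ┃   ┠────
■■■■■■■■■■                  ┃   ┃> [-
■■■■■■■■■■                  ┃   ┃    
■■■■■■■111                  ┃   ┃    
■■■■■■■1                    ┃━━━┃    
■■■■■■■1                    ┃   ┃    
■■■■■■■1                    ┃───┃    
■1112■21                    ┃   ┃    
■1  111                     ┃   ┃    
■1                          ┃   ┃    
                            ┃   ┃    
                            ┃   ┃    
                            ┃   ┃    
                            ┃   ┃    
                            ┃   ┃    
━━━━━━━━━━━━━━━━━━━━━━━━━━━━┛━━━┗━━━━
                                     
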